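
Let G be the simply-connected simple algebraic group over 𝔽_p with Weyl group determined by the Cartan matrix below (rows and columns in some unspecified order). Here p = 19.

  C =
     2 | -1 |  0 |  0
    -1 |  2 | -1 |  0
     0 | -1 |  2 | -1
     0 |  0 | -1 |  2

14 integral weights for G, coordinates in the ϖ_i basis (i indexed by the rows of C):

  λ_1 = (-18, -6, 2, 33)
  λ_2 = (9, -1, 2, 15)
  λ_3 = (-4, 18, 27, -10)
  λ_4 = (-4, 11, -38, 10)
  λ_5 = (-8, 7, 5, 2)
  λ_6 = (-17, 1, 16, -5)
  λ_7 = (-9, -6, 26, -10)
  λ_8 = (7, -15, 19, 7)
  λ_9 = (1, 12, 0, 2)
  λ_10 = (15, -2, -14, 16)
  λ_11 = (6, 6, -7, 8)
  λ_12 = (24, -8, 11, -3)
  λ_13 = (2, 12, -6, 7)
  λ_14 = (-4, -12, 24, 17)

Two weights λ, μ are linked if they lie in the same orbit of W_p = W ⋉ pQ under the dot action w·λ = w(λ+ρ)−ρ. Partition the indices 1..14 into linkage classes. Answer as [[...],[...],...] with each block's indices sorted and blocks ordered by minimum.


Type A_4, rank 4, |W|=120; reorder rows/cols to standard.

λ_j+ρ reflected into Ā_19 (⟨·,θ^∨⟩≤19); 4-tuples as given:

  [1] (2, 13, 1, 3)
  [2] (0, 0, 3, 6)
  [3] (0, 0, 3, 6)
  [4] (7, 1, 6, 3)
  [5] (7, 1, 6, 3)
  [6] (2, 13, 1, 3)
  [7] (3, 5, 5, 1)
  [8] (3, 5, 5, 1)
  [9] (2, 13, 1, 3)
  [10] (2, 13, 1, 3)
  [11] (7, 1, 6, 3)
  [12] (7, 1, 6, 3)
  [13] (3, 8, 5, 3)
  [14] (3, 5, 5, 1)

These 14 weights hit 5 W_19-dot-orbits; sizes (4, 2, 4, 3, 1):

[[1, 6, 9, 10], [2, 3], [4, 5, 11, 12], [7, 8, 14], [13]]


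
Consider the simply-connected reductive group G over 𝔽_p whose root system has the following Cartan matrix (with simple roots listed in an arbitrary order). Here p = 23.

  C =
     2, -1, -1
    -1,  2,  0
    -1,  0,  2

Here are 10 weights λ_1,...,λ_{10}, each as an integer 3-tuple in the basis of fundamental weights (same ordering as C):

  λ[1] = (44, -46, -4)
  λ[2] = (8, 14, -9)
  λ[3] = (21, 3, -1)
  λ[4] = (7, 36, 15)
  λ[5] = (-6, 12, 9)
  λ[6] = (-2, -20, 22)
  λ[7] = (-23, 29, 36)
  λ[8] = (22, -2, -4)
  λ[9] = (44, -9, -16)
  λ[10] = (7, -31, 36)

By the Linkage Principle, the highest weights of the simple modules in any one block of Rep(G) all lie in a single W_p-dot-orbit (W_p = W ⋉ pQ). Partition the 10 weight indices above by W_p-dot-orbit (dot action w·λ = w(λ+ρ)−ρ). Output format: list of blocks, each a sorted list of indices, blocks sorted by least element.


Root system A_3: the 3×3 matrix C matches after relabeling.

Ā_23 reps of the 10 weights (A_3, coords as presented):

  λ_1 → (19, 1, 3) · λ_2 → (1, 14, 7) · λ_3 → (19, 1, 3) · λ_4 → (1, 14, 7) · λ_5 → (5, 8, 5) · λ_6 → (19, 1, 3) · λ_7 → (1, 14, 7) · λ_8 → (19, 1, 3) · λ_9 → (1, 14, 7) · λ_10 → (1, 14, 7)

The 10 indices split into 3 linkage classes (same alcove rep ⇔ same W_23-dot-orbit):

[[1, 3, 6, 8], [2, 4, 7, 9, 10], [5]]


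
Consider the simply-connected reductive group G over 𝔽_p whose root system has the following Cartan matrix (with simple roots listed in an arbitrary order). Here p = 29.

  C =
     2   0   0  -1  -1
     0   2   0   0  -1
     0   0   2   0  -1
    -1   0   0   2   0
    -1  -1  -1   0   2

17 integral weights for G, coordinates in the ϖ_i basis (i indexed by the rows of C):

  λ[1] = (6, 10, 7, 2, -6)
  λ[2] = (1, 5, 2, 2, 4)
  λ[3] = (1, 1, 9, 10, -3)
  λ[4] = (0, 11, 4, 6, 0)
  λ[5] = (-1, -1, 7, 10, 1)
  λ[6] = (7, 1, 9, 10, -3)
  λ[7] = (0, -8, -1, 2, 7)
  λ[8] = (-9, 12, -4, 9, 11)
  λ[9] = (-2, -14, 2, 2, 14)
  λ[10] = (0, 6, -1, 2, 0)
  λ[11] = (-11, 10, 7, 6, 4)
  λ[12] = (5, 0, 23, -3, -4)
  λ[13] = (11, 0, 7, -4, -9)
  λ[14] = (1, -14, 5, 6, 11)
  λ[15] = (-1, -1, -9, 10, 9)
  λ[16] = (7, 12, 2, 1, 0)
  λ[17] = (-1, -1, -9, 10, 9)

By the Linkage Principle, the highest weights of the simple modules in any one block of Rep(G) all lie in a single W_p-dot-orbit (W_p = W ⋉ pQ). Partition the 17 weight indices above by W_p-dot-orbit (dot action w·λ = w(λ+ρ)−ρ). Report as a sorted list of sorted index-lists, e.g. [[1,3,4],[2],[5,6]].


C ↔ D_5 under row/col permutation; |W(D_5)| = 1920.

Ā_29 reps of the 17 weights (D_5, coords as presented):

    1: (2, 6, 3, 3, 5)
    2: (2, 6, 3, 3, 5)
    3: (0, 0, 8, 11, 2)
    4: (1, 12, 5, 7, 1)
    5: (0, 0, 8, 11, 2)
    6: (0, 0, 8, 11, 2)
    7: (1, 7, 0, 3, 1)
    8: (1, 13, 3, 2, 1)
    9: (1, 13, 3, 2, 1)
    10: (1, 7, 0, 3, 1)
    11: (2, 6, 3, 3, 5)
    12: (1, 2, 21, 2, 1)
    13: (1, 7, 0, 3, 1)
    14: (1, 12, 5, 7, 1)
    15: (0, 0, 8, 11, 2)
    16: (1, 13, 3, 2, 1)
    17: (0, 0, 8, 11, 2)

Partition of {1..17} into 6 W_29-dot-orbits:

[[1, 2, 11], [3, 5, 6, 15, 17], [4, 14], [7, 10, 13], [8, 9, 16], [12]]


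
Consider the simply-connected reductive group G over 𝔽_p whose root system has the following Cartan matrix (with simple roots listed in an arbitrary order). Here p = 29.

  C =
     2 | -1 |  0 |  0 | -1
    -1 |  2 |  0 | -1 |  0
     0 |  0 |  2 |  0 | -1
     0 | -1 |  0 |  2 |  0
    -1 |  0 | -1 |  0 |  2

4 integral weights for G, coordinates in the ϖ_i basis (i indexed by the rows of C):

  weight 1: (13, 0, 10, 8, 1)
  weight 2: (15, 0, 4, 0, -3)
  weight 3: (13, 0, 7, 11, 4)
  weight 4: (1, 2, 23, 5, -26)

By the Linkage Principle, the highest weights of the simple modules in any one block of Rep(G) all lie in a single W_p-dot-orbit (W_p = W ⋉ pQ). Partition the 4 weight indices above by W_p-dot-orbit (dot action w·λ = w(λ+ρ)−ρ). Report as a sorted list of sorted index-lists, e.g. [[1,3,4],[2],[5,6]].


Root system A_5: the 5×5 matrix C matches after relabeling.

Ā_29 reps of the 4 weights (A_5, coords as presented):

    λ_1+ρ ↦ (14, 1, 3, 1, 2)
    λ_2+ρ ↦ (14, 1, 3, 1, 2)
    λ_3+ρ ↦ (14, 1, 3, 1, 2)
    λ_4+ρ ↦ (3, 6, 1, 14, 1)

These 4 weights hit 2 W_29-dot-orbits; sizes (3, 1):

[[1, 2, 3], [4]]


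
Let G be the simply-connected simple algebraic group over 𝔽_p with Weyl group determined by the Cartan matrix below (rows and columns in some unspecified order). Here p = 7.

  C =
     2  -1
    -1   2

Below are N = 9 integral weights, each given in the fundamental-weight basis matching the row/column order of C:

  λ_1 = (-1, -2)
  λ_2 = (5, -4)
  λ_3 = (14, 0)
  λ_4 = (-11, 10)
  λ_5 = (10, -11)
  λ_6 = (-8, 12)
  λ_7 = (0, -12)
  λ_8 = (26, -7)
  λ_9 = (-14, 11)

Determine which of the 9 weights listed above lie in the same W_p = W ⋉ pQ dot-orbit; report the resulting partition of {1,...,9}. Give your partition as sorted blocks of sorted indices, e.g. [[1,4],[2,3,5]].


C ↔ A_2 under row/col permutation; |W(A_2)| = 6.

Alcove-folded reps (p=7, 9 weights, presented ϖ-order):

  [1] (1, 0) · [2] (3, 3) · [3] (1, 5) · [4] (3, 3) · [5] (3, 3) · [6] (1, 0) · [7] (3, 3) · [8] (0, 6) · [9] (1, 5)

4 distinct reps among the 9 weights ⇒ 4 W_7-linkage classes:

[[1, 6], [2, 4, 5, 7], [3, 9], [8]]


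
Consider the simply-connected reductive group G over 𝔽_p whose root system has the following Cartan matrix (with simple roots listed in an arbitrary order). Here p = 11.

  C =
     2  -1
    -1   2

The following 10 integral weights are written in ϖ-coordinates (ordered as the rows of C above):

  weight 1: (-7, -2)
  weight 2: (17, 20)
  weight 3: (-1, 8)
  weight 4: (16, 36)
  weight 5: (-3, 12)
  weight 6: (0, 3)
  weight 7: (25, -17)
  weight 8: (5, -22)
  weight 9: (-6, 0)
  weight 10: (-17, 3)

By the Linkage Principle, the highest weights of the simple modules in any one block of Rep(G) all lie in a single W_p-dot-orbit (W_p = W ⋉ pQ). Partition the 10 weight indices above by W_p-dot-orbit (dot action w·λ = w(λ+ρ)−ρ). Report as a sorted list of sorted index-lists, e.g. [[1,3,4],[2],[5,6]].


Root system A_2: the 2×2 matrix C matches after relabeling.

λ_j+ρ reflected into Ā_11 (⟨·,θ^∨⟩≤11); 2-tuples as given:

  [1] (1, 6)
  [2] (1, 4)
  [3] (0, 9)
  [4] (1, 6)
  [5] (0, 9)
  [6] (1, 4)
  [7] (1, 4)
  [8] (1, 4)
  [9] (1, 4)
  [10] (1, 6)

Grouping the 10 weights by Ā_11-representative: 3 linkage classes.

[[1, 4, 10], [2, 6, 7, 8, 9], [3, 5]]


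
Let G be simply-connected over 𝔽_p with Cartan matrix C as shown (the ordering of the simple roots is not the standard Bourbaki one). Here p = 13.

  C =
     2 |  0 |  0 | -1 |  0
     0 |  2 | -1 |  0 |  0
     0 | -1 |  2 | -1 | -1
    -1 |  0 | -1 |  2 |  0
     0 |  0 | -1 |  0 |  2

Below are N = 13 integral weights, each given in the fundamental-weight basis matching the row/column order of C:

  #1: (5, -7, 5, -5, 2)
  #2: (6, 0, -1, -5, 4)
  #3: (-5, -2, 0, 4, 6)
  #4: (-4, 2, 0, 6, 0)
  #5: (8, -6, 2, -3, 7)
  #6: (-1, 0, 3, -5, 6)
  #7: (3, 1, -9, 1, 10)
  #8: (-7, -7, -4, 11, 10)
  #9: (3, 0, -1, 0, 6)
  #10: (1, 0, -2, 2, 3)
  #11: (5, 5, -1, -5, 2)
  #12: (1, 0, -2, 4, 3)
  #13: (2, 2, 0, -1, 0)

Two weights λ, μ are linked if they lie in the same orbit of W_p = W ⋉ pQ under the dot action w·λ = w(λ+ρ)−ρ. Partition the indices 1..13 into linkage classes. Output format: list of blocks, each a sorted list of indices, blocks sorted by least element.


Root system D_5: the 5×5 matrix C matches after relabeling.

Each λ_j+ρ reduced to Ā_13; 5-tuples below use C's row order:

    1: (2, 2, 3, 0, 1)
    2: (3, 3, 1, 0, 1)
    3: (4, 1, 0, 0, 7)
    4: (3, 3, 1, 0, 1)
    5: (2, 0, 1, 2, 3)
    6: (4, 1, 0, 0, 7)
    7: (2, 2, 3, 0, 1)
    8: (1, 2, 1, 2, 1)
    9: (4, 1, 0, 0, 7)
    10: (2, 0, 1, 2, 3)
    11: (2, 2, 3, 0, 1)
    12: (2, 0, 1, 2, 3)
    13: (3, 3, 1, 0, 1)

Partition of {1..13} into 5 W_13-dot-orbits:

[[1, 7, 11], [2, 4, 13], [3, 6, 9], [5, 10, 12], [8]]


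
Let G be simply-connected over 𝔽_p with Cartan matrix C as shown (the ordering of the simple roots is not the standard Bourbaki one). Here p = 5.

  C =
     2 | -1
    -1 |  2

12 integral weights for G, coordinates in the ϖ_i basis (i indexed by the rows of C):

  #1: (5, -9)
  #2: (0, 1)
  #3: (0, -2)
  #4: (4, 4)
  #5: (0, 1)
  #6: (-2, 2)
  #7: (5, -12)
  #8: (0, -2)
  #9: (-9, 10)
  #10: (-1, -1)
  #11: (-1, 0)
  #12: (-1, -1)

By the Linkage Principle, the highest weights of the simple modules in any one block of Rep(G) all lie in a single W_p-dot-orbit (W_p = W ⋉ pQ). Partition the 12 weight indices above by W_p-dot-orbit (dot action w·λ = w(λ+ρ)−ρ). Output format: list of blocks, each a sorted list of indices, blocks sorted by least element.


Root system A_2: the 2×2 matrix C matches after relabeling.

Folding the 12 weights λ_j+ρ into Ā_5 (reps in the given 2-coord order):

  λ_1+ρ ↦ (1, 2);  λ_2+ρ ↦ (1, 2);  λ_3+ρ ↦ (0, 1);  λ_4+ρ ↦ (0, 0);  λ_5+ρ ↦ (1, 2);  λ_6+ρ ↦ (1, 2);  λ_7+ρ ↦ (0, 1);  λ_8+ρ ↦ (0, 1);  λ_9+ρ ↦ (1, 2);  λ_10+ρ ↦ (0, 0);  λ_11+ρ ↦ (0, 1);  λ_12+ρ ↦ (0, 0)

The 12 indices split into 3 linkage classes (same alcove rep ⇔ same W_5-dot-orbit):

[[1, 2, 5, 6, 9], [3, 7, 8, 11], [4, 10, 12]]


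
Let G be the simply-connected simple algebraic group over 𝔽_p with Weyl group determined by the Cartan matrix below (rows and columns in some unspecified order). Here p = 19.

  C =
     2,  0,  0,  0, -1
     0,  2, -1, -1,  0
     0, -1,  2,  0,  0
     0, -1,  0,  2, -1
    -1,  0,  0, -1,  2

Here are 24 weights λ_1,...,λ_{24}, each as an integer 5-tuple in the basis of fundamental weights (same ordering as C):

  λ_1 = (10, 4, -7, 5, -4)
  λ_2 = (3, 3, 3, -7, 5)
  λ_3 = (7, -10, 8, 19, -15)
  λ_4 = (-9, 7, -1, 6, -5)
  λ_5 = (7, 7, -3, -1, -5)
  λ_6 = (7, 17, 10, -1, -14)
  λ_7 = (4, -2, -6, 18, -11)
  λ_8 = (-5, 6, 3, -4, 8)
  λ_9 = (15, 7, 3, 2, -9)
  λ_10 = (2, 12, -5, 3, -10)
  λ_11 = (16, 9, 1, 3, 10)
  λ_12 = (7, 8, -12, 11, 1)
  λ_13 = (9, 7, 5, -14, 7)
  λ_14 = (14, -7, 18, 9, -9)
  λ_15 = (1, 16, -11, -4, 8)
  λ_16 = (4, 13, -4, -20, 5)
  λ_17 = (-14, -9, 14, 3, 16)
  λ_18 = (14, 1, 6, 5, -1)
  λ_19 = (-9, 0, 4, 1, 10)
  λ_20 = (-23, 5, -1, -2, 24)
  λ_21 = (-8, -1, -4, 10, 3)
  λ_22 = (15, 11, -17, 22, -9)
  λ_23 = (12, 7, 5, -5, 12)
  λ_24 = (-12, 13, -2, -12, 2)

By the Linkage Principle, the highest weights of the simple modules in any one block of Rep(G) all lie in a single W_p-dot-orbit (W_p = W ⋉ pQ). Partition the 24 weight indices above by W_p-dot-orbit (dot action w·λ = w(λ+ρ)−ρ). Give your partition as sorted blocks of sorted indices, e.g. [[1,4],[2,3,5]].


Dynkin diagram of C (from the 8 off-diagonal −1 entries): A_5.

Each λ_j+ρ reduced to Ā_19; 5-tuples below use C's row order:

  λ_1+ρ ↦ (8, 1, 5, 2, 3);  λ_2+ρ ↦ (4, 2, 2, 4, 0);  λ_3+ρ ↦ (5, 5, 1, 3, 5);  λ_4+ρ ↦ (4, 3, 0, 5, 3);  λ_5+ρ ↦ (4, 2, 2, 4, 0);  λ_6+ρ ↦ (5, 5, 1, 3, 5);  λ_7+ρ ↦ (5, 5, 1, 3, 5);  λ_8+ρ ↦ (4, 4, 4, 3, 2);  λ_9+ρ ↦ (4, 3, 0, 5, 3);  λ_10+ρ ↦ (4, 4, 4, 3, 2);  λ_11+ρ ↦ (4, 4, 4, 3, 2);  λ_12+ρ ↦ (2, 1, 2, 7, 2);  λ_13+ρ ↦ (5, 5, 1, 3, 5);  λ_14+ρ ↦ (4, 2, 2, 4, 0);  λ_15+ρ ↦ (4, 4, 4, 3, 2);  λ_16+ρ ↦ (8, 1, 5, 2, 3);  λ_17+ρ ↦ (4, 2, 2, 4, 0);  λ_18+ρ ↦ (4, 2, 2, 4, 0);  λ_19+ρ ↦ (8, 1, 5, 2, 3);  λ_20+ρ ↦ (8, 1, 5, 2, 3);  λ_21+ρ ↦ (4, 3, 0, 5, 3);  λ_22+ρ ↦ (4, 3, 0, 5, 3);  λ_23+ρ ↦ (4, 4, 4, 3, 2);  λ_24+ρ ↦ (8, 1, 5, 2, 3)

Linkage partition of the 24 weights (6 classes, p=19):

[[1, 16, 19, 20, 24], [2, 5, 14, 17, 18], [3, 6, 7, 13], [4, 9, 21, 22], [8, 10, 11, 15, 23], [12]]


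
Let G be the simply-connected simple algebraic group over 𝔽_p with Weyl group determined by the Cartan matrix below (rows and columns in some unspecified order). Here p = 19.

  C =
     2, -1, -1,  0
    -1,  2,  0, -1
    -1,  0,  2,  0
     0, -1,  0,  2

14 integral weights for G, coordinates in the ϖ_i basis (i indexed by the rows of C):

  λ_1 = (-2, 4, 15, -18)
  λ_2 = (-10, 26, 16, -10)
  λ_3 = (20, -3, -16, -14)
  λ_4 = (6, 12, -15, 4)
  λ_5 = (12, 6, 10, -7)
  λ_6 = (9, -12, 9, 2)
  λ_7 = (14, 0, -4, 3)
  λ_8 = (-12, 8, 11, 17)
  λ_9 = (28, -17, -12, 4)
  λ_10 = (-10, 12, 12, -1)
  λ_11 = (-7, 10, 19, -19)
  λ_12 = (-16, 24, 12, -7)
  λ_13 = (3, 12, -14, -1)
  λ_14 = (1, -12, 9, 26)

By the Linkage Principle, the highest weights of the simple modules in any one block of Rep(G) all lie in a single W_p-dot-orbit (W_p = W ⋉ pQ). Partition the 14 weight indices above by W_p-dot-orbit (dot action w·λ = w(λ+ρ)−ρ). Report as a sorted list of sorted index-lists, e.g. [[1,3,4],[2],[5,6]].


Root system A_4: the 4×4 matrix C matches after relabeling.

Alcove-folded reps (p=19, 14 weights, presented ϖ-order):

  [1] (12, 1, 2, 3) · [2] (1, 2, 8, 7) · [3] (9, 4, 4, 0) · [4] (7, 5, 1, 1) · [5] (7, 5, 1, 1) · [6] (1, 2, 8, 7) · [7] (12, 1, 2, 3) · [8] (1, 2, 8, 7) · [9] (2, 5, 1, 1) · [10] (9, 4, 4, 0) · [11] (7, 5, 1, 1) · [12] (9, 4, 4, 0) · [13] (9, 4, 4, 0) · [14] (1, 2, 8, 7)

Partition of {1..14} into 5 W_19-dot-orbits:

[[1, 7], [2, 6, 8, 14], [3, 10, 12, 13], [4, 5, 11], [9]]


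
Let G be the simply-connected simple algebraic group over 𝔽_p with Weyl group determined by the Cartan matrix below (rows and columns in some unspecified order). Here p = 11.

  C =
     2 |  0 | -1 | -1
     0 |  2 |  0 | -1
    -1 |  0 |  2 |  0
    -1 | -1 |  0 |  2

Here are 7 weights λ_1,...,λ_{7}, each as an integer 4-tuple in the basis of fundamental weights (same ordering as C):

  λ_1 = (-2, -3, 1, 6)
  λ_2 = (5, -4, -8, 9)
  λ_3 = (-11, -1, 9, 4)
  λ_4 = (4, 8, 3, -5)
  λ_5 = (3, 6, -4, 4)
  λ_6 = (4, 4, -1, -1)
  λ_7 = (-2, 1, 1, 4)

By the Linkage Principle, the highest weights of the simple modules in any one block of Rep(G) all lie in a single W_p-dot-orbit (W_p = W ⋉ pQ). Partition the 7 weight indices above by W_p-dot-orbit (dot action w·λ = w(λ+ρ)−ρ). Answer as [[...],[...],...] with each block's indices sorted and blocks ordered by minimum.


Dynkin diagram of C (from the 6 off-diagonal −1 entries): A_4.

Folding the 7 weights λ_j+ρ into Ā_11 (reps in the given 4-coord order):

  [1] (1, 2, 1, 4);  [2] (1, 2, 1, 4);  [3] (5, 5, 0, 0);  [4] (1, 2, 1, 4);  [5] (1, 2, 1, 4);  [6] (5, 5, 0, 0);  [7] (1, 2, 1, 4)

2 distinct reps among the 7 weights ⇒ 2 W_11-linkage classes:

[[1, 2, 4, 5, 7], [3, 6]]


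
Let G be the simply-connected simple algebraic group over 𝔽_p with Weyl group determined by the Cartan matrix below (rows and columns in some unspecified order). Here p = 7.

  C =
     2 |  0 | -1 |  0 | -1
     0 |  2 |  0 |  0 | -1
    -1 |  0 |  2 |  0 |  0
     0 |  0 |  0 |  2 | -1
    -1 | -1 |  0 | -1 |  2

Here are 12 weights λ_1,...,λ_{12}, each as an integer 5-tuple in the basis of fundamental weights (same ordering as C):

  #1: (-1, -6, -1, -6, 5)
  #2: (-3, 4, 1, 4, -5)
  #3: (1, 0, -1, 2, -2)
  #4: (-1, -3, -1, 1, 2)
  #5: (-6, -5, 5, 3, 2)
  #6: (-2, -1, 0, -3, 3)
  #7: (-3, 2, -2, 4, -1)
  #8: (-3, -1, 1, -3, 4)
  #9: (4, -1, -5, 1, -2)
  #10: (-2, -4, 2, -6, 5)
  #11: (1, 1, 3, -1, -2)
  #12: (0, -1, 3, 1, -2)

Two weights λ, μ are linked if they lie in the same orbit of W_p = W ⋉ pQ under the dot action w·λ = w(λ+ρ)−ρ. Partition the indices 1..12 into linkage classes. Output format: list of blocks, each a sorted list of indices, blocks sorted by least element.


D_5 Cartan matrix, 5 simple roots permuted; ρ=(1,1,1,1,1).

Ā_7 reps of the 12 weights (D_5, coords as presented):

  1: (0, 1, 4, 1, 0)
  2: (0, 1, 4, 1, 0)
  3: (1, 0, 0, 2, 1)
  4: (0, 2, 0, 2, 1)
  5: (0, 2, 0, 2, 1)
  6: (1, 0, 0, 2, 1)
  7: (1, 0, 0, 2, 1)
  8: (1, 0, 0, 2, 1)
  9: (0, 1, 4, 1, 0)
  10: (1, 0, 0, 2, 1)
  11: (0, 1, 4, 1, 0)
  12: (0, 1, 4, 1, 0)

The 12 indices split into 3 linkage classes (same alcove rep ⇔ same W_7-dot-orbit):

[[1, 2, 9, 11, 12], [3, 6, 7, 8, 10], [4, 5]]


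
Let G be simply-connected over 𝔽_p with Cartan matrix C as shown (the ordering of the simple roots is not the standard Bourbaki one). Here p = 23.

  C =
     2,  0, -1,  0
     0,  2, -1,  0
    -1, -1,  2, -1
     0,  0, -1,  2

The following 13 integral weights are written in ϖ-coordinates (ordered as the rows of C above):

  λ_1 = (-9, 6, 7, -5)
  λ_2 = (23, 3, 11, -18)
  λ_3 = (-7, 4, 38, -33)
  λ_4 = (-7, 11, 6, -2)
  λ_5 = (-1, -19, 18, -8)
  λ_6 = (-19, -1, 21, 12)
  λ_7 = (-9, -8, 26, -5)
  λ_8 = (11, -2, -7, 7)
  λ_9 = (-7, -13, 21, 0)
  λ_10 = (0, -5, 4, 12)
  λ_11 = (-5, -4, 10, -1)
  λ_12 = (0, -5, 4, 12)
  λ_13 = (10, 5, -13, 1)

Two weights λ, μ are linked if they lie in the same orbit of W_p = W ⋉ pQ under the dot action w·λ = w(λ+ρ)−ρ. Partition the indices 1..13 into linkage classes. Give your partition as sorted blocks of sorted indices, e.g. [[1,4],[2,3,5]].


Root system D_4: the 4×4 matrix C matches after relabeling.

λ_j+ρ reflected into Ā_23 (⟨·,θ^∨⟩≤23); 4-tuples as given:

  λ_1 → (4, 3, 4, 0)
  λ_2 → (6, 12, 0, 1)
  λ_3 → (5, 6, 1, 1)
  λ_4 → (6, 12, 0, 1)
  λ_5 → (6, 12, 0, 1)
  λ_6 → (6, 12, 0, 1)
  λ_7 → (4, 3, 4, 0)
  λ_8 → (5, 6, 1, 1)
  λ_9 → (6, 12, 0, 1)
  λ_10 → (1, 4, 1, 13)
  λ_11 → (4, 3, 4, 0)
  λ_12 → (1, 4, 1, 13)
  λ_13 → (4, 1, 1, 5)

Grouping the 13 weights by Ā_23-representative: 5 linkage classes.

[[1, 7, 11], [2, 4, 5, 6, 9], [3, 8], [10, 12], [13]]


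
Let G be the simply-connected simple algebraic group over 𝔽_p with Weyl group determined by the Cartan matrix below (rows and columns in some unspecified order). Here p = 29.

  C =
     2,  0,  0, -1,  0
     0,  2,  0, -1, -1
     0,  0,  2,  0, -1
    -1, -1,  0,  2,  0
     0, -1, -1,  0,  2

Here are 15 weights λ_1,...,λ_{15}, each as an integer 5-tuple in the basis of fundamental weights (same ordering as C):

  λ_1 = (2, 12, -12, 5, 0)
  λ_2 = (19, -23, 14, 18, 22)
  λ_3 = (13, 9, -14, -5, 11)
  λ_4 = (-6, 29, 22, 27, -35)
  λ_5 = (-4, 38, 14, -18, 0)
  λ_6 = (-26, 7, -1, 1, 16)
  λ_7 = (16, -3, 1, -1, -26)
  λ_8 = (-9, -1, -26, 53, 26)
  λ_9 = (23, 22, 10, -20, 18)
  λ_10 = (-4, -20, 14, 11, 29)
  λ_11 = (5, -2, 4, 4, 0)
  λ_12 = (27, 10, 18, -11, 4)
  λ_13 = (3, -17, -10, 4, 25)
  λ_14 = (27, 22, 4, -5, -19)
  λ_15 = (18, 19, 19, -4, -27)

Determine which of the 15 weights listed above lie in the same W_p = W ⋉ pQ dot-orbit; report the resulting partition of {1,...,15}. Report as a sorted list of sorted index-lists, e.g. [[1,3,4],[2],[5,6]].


C ↔ A_5 under row/col permutation; |W(A_5)| = 720.

Alcove-folded reps (p=29, 15 weights, presented ϖ-order):

  [1] (3, 3, 1, 6, 10)
  [2] (3, 3, 1, 6, 10)
  [3] (7, 5, 9, 4, 1)
  [4] (6, 1, 5, 4, 0)
  [5] (3, 3, 1, 6, 10)
  [6] (2, 15, 0, 8, 2)
  [7] (2, 15, 0, 8, 2)
  [8] (2, 15, 0, 8, 2)
  [9] (6, 1, 5, 4, 0)
  [10] (3, 3, 1, 6, 10)
  [11] (6, 1, 5, 4, 0)
  [12] (6, 1, 5, 4, 0)
  [13] (7, 5, 9, 4, 1)
  [14] (6, 1, 5, 4, 0)
  [15] (3, 3, 1, 6, 10)

4 distinct reps among the 15 weights ⇒ 4 W_29-linkage classes:

[[1, 2, 5, 10, 15], [3, 13], [4, 9, 11, 12, 14], [6, 7, 8]]


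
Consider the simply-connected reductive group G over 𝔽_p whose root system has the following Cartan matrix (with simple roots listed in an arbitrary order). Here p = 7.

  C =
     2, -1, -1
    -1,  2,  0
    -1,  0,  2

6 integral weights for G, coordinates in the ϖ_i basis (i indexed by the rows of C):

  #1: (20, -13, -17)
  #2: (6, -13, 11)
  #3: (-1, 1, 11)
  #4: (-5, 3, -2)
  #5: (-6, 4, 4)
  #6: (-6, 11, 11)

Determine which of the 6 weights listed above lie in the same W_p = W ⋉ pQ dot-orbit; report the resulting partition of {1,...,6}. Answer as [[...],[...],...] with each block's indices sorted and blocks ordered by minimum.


Type A_3, rank 3, |W|=24; reorder rows/cols to standard.

Each λ_j+ρ reduced to Ā_7; 3-tuples below use C's row order:

  λ_1+ρ ↦ (5, 0, 0);  λ_2+ρ ↦ (5, 0, 0);  λ_3+ρ ↦ (5, 0, 0);  λ_4+ρ ↦ (0, 1, 4);  λ_5+ρ ↦ (5, 0, 0);  λ_6+ρ ↦ (5, 0, 0)

2 distinct reps among the 6 weights ⇒ 2 W_7-linkage classes:

[[1, 2, 3, 5, 6], [4]]


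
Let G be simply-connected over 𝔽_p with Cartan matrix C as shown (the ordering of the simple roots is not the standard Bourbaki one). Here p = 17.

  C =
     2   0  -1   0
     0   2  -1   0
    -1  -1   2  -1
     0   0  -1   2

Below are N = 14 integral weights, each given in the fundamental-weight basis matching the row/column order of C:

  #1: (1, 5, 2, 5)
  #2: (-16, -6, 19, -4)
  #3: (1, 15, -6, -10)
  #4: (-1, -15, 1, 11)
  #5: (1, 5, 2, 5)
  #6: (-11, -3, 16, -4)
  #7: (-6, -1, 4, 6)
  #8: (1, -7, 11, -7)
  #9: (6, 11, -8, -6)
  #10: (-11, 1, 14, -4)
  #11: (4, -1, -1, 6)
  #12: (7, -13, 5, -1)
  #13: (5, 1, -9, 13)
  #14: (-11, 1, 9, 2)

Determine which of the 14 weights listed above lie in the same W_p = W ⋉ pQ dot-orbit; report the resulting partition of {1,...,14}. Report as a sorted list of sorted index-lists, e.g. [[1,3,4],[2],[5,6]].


Root system D_4: the 4×4 matrix C matches after relabeling.

λ_j+ρ reflected into Ā_17 (⟨·,θ^∨⟩≤17); 4-tuples as given:

  1: (2, 6, 0, 6)
  2: (12, 2, 0, 0)
  3: (9, 1, 2, 2)
  4: (12, 2, 0, 0)
  5: (2, 6, 0, 6)
  6: (10, 2, 0, 3)
  7: (5, 0, 0, 7)
  8: (2, 6, 0, 6)
  9: (5, 0, 0, 7)
  10: (10, 2, 0, 3)
  11: (5, 0, 0, 7)
  12: (2, 6, 0, 6)
  13: (2, 6, 0, 6)
  14: (10, 2, 0, 3)

Grouping the 14 weights by Ā_17-representative: 5 linkage classes.

[[1, 5, 8, 12, 13], [2, 4], [3], [6, 10, 14], [7, 9, 11]]


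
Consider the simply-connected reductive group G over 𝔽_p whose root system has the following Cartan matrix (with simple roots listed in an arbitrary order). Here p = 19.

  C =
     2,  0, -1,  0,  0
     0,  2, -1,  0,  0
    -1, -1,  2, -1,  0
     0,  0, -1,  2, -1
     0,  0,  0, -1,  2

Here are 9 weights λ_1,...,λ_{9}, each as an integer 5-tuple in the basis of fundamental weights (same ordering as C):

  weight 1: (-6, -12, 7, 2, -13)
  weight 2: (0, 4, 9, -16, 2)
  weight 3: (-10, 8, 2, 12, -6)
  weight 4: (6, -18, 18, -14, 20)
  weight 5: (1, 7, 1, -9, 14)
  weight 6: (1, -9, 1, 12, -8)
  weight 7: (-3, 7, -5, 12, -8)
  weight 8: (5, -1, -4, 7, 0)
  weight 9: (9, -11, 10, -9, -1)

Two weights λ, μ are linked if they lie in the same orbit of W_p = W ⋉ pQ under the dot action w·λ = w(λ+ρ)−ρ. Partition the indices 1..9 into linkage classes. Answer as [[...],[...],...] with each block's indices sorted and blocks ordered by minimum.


C ↔ D_5 under row/col permutation; |W(D_5)| = 1920.

W_19-reps of the 9 weights in Ā_19 (same 5-coord order as C):

  1: (3, 3, 0, 5, 1)
  2: (3, 1, 0, 1, 10)
  3: (3, 3, 0, 5, 1)
  4: (4, 2, 2, 0, 7)
  5: (4, 2, 2, 0, 7)
  6: (4, 2, 2, 0, 7)
  7: (4, 2, 2, 0, 7)
  8: (3, 3, 0, 5, 1)
  9: (3, 3, 0, 5, 1)

Grouping the 9 weights by Ā_19-representative: 3 linkage classes.

[[1, 3, 8, 9], [2], [4, 5, 6, 7]]


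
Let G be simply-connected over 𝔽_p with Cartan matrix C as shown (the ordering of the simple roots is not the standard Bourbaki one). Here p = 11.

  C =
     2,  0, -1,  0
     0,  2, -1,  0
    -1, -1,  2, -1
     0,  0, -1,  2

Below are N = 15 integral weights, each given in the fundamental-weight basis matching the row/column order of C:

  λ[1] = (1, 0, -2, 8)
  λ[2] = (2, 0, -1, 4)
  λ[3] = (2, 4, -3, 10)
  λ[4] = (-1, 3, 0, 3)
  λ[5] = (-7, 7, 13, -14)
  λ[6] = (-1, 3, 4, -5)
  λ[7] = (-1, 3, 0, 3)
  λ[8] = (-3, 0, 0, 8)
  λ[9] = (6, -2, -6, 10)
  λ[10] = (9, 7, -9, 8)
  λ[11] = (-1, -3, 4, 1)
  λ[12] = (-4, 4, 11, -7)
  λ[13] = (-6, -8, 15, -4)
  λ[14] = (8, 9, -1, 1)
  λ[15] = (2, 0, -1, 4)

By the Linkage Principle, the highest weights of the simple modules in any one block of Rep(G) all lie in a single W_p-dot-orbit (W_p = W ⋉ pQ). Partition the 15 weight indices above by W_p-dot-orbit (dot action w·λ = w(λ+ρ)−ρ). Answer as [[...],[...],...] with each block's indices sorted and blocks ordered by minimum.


Type D_4, rank 4, |W|=192; reorder rows/cols to standard.

Alcove-folded reps (p=11, 15 weights, presented ϖ-order):

  λ_1+ρ ↦ (1, 0, 1, 8) · λ_2+ρ ↦ (3, 1, 0, 5) · λ_3+ρ ↦ (3, 1, 0, 5) · λ_4+ρ ↦ (0, 4, 1, 4) · λ_5+ρ ↦ (3, 1, 2, 0) · λ_6+ρ ↦ (0, 4, 1, 4) · λ_7+ρ ↦ (0, 4, 1, 4) · λ_8+ρ ↦ (1, 0, 1, 8) · λ_9+ρ ↦ (0, 4, 1, 4) · λ_10+ρ ↦ (2, 0, 0, 1) · λ_11+ρ ↦ (0, 2, 3, 2) · λ_12+ρ ↦ (3, 1, 2, 0) · λ_13+ρ ↦ (0, 2, 3, 2) · λ_14+ρ ↦ (1, 0, 1, 8) · λ_15+ρ ↦ (3, 1, 0, 5)

6 distinct reps among the 15 weights ⇒ 6 W_11-linkage classes:

[[1, 8, 14], [2, 3, 15], [4, 6, 7, 9], [5, 12], [10], [11, 13]]


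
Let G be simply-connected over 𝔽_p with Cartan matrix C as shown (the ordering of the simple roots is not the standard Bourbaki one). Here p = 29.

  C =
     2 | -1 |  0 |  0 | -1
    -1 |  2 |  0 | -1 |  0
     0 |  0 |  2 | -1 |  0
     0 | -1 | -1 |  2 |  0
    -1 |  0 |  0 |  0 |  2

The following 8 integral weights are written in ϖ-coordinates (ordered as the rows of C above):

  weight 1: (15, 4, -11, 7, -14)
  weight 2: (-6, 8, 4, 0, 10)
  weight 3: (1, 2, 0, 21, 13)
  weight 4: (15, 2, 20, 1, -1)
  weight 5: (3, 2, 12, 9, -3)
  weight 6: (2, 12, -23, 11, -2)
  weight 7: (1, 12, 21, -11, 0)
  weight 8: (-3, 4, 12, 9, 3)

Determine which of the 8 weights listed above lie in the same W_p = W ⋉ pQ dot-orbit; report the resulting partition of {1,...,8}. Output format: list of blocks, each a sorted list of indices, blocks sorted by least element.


Type A_5, rank 5, |W|=720; reorder rows/cols to standard.

Each λ_j+ρ reduced to Ā_29; 5-tuples below use C's row order:

  λ_1+ρ ↦ (3, 3, 8, 2, 13);  λ_2+ρ ↦ (5, 4, 5, 1, 6);  λ_3+ρ ↦ (2, 3, 12, 10, 1);  λ_4+ρ ↦ (3, 3, 8, 2, 13);  λ_5+ρ ↦ (2, 3, 12, 10, 1);  λ_6+ρ ↦ (2, 3, 12, 10, 1);  λ_7+ρ ↦ (2, 3, 12, 10, 1);  λ_8+ρ ↦ (2, 3, 12, 10, 1)

Grouping the 8 weights by Ā_29-representative: 3 linkage classes.

[[1, 4], [2], [3, 5, 6, 7, 8]]


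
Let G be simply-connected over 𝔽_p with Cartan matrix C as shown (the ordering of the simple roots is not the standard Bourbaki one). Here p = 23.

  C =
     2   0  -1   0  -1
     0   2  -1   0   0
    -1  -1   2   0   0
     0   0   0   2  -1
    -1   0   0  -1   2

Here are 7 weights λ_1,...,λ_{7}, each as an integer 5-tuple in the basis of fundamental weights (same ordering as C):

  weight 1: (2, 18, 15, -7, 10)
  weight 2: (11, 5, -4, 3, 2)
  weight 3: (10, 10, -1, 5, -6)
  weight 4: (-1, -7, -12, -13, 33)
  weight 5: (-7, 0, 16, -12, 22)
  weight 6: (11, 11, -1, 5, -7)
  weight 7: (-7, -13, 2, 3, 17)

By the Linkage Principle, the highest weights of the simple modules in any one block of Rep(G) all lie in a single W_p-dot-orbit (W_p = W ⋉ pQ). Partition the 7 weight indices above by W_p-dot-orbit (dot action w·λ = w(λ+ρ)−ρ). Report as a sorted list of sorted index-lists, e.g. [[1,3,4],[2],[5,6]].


A_5 Cartan matrix, 5 simple roots permuted; ρ=(1,1,1,1,1).

W_23-reps of the 7 weights in Ā_23 (same 5-coord order as C):

  1: (9, 3, 3, 4, 3);  2: (9, 3, 3, 4, 3);  3: (6, 11, 0, 1, 5);  4: (6, 11, 0, 1, 5);  5: (6, 11, 0, 1, 5);  6: (6, 11, 0, 1, 5);  7: (9, 3, 3, 4, 3)

The 7 indices split into 2 linkage classes (same alcove rep ⇔ same W_23-dot-orbit):

[[1, 2, 7], [3, 4, 5, 6]]


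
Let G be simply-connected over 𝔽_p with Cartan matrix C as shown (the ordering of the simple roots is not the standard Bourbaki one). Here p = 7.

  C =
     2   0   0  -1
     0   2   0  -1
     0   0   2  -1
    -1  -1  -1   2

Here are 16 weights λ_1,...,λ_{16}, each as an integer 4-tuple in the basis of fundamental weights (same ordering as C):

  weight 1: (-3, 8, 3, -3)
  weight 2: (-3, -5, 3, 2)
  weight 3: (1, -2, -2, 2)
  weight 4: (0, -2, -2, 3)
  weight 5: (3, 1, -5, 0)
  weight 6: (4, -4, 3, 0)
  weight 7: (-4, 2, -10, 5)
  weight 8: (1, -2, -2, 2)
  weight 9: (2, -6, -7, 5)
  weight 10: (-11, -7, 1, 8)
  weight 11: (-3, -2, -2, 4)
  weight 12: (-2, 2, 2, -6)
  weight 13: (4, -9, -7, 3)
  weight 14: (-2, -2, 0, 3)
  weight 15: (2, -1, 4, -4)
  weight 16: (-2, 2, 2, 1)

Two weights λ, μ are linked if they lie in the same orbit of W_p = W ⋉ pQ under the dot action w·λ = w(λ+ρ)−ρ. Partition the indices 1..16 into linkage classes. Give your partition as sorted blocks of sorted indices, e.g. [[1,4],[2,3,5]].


C ↔ D_4 under row/col permutation; |W(D_4)| = 192.

Alcove-folded reps (p=7, 16 weights, presented ϖ-order):

    [1] (0, 3, 2, 0)
    [2] (1, 1, 1, 2)
    [3] (2, 1, 1, 1)
    [4] (1, 1, 1, 2)
    [5] (1, 1, 1, 2)
    [6] (2, 0, 1, 1)
    [7] (1, 1, 1, 2)
    [8] (2, 1, 1, 1)
    [9] (2, 0, 1, 1)
    [10] (0, 2, 2, 1)
    [11] (2, 1, 1, 1)
    [12] (0, 2, 2, 1)
    [13] (2, 1, 1, 1)
    [14] (1, 1, 1, 2)
    [15] (0, 3, 2, 0)
    [16] (0, 2, 2, 1)

These 16 weights hit 5 W_7-dot-orbits; sizes (2, 5, 4, 2, 3):

[[1, 15], [2, 4, 5, 7, 14], [3, 8, 11, 13], [6, 9], [10, 12, 16]]


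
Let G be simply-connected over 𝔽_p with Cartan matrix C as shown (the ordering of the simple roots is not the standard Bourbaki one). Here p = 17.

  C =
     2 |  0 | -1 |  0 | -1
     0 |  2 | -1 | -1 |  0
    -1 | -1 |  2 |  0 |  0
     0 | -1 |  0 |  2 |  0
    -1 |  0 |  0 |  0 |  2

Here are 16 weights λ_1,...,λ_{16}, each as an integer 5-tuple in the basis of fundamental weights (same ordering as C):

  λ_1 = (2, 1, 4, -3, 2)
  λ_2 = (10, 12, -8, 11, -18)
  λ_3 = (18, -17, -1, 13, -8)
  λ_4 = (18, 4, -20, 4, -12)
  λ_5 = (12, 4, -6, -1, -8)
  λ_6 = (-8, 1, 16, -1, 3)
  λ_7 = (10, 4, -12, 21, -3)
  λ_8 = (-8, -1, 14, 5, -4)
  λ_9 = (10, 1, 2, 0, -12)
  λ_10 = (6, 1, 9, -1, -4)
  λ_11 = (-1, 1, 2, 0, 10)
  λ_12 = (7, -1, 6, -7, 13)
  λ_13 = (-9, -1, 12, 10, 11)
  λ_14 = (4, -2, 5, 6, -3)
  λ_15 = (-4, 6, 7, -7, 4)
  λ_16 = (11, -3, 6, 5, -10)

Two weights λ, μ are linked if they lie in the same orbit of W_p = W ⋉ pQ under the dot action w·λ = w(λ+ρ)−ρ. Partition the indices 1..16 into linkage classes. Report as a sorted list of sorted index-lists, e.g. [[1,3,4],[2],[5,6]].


Dynkin diagram of C (from the 8 off-diagonal −1 entries): A_5.

W_17-reps of the 16 weights in Ā_17 (same 5-coord order as C):

  λ_1 → (3, 0, 5, 2, 3) · λ_2 → (1, 0, 5, 0, 7) · λ_3 → (4, 0, 10, 2, 1) · λ_4 → (3, 1, 5, 6, 2) · λ_5 → (1, 0, 5, 0, 7) · λ_6 → (4, 0, 10, 2, 1) · λ_7 → (3, 1, 5, 6, 2) · λ_8 → (3, 0, 5, 2, 3) · λ_9 → (0, 2, 3, 1, 11) · λ_10 → (4, 0, 10, 2, 1) · λ_11 → (0, 2, 3, 1, 11) · λ_12 → (3, 1, 5, 6, 2) · λ_13 → (1, 0, 5, 0, 7) · λ_14 → (3, 1, 5, 6, 2) · λ_15 → (3, 1, 5, 6, 2) · λ_16 → (3, 0, 5, 2, 3)

Grouping the 16 weights by Ā_17-representative: 5 linkage classes.

[[1, 8, 16], [2, 5, 13], [3, 6, 10], [4, 7, 12, 14, 15], [9, 11]]


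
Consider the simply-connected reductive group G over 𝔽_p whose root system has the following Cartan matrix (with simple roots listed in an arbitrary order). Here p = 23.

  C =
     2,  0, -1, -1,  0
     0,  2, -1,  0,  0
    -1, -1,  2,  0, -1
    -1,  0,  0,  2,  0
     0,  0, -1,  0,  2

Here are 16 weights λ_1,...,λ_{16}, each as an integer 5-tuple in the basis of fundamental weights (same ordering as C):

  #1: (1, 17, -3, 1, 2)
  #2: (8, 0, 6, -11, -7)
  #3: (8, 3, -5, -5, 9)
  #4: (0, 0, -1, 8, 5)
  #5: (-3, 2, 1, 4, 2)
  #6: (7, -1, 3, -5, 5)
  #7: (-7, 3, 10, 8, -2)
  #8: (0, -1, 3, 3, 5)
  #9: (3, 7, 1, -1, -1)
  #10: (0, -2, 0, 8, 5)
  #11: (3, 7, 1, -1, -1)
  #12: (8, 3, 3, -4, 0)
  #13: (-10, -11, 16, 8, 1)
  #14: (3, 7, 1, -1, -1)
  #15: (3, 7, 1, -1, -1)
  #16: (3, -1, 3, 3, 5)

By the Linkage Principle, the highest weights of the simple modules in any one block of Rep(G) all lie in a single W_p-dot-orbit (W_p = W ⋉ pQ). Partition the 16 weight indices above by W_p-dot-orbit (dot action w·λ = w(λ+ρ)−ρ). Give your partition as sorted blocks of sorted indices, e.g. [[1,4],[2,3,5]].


Dynkin diagram of C (from the 8 off-diagonal −1 entries): D_5.

Ā_23 reps of the 16 weights (D_5, coords as presented):

    λ_1+ρ ↦ (0, 16, 2, 2, 1)
    λ_2+ρ ↦ (1, 1, 0, 9, 6)
    λ_3+ρ ↦ (1, 0, 4, 4, 6)
    λ_4+ρ ↦ (1, 1, 0, 9, 6)
    λ_5+ρ ↦ (2, 3, 0, 3, 3)
    λ_6+ρ ↦ (1, 0, 4, 4, 6)
    λ_7+ρ ↦ (1, 4, 4, 3, 1)
    λ_8+ρ ↦ (1, 0, 4, 4, 6)
    λ_9+ρ ↦ (4, 8, 2, 0, 0)
    λ_10+ρ ↦ (1, 1, 0, 9, 6)
    λ_11+ρ ↦ (4, 8, 2, 0, 0)
    λ_12+ρ ↦ (1, 4, 4, 3, 1)
    λ_13+ρ ↦ (4, 8, 2, 0, 0)
    λ_14+ρ ↦ (4, 8, 2, 0, 0)
    λ_15+ρ ↦ (4, 8, 2, 0, 0)
    λ_16+ρ ↦ (1, 0, 4, 4, 6)

Grouping the 16 weights by Ā_23-representative: 6 linkage classes.

[[1], [2, 4, 10], [3, 6, 8, 16], [5], [7, 12], [9, 11, 13, 14, 15]]


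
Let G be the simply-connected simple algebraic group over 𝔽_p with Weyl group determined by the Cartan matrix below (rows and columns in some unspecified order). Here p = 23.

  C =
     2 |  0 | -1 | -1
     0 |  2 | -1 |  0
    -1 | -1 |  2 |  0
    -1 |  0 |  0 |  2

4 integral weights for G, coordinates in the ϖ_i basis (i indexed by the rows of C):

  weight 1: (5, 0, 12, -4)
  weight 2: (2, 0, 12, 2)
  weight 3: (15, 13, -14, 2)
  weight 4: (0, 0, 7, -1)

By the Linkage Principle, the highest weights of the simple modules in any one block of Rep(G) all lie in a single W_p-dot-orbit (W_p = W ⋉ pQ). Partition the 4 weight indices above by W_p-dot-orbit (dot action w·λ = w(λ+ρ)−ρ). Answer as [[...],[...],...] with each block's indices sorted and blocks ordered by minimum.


A_4 Cartan matrix, 4 simple roots permuted; ρ=(1,1,1,1).

W_23-reps of the 4 weights in Ā_23 (same 4-coord order as C):

    1: (3, 1, 13, 3)
    2: (3, 1, 13, 3)
    3: (3, 1, 13, 3)
    4: (1, 1, 8, 0)

Grouping the 4 weights by Ā_23-representative: 2 linkage classes.

[[1, 2, 3], [4]]


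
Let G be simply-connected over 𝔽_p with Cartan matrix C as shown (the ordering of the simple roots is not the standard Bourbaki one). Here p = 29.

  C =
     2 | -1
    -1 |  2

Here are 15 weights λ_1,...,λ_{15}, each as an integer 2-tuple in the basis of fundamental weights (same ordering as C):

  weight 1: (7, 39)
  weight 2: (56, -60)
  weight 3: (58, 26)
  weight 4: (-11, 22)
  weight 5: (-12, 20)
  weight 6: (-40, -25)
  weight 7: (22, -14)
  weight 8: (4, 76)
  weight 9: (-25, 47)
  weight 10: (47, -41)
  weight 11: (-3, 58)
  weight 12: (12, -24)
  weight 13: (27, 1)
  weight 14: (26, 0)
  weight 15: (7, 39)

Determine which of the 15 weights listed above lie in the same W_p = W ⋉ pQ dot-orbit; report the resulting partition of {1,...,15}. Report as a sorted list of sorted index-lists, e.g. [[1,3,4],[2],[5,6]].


Dynkin diagram of C (from the 2 off-diagonal −1 entries): A_2.

λ_j+ρ reflected into Ā_29 (⟨·,θ^∨⟩≤29); 2-tuples as given:

    [1] (11, 10)
    [2] (27, 1)
    [3] (27, 1)
    [4] (10, 13)
    [5] (11, 10)
    [6] (5, 5)
    [7] (10, 13)
    [8] (5, 5)
    [9] (5, 5)
    [10] (11, 10)
    [11] (27, 1)
    [12] (10, 13)
    [13] (27, 1)
    [14] (27, 1)
    [15] (11, 10)

These 15 weights hit 4 W_29-dot-orbits; sizes (4, 5, 3, 3):

[[1, 5, 10, 15], [2, 3, 11, 13, 14], [4, 7, 12], [6, 8, 9]]


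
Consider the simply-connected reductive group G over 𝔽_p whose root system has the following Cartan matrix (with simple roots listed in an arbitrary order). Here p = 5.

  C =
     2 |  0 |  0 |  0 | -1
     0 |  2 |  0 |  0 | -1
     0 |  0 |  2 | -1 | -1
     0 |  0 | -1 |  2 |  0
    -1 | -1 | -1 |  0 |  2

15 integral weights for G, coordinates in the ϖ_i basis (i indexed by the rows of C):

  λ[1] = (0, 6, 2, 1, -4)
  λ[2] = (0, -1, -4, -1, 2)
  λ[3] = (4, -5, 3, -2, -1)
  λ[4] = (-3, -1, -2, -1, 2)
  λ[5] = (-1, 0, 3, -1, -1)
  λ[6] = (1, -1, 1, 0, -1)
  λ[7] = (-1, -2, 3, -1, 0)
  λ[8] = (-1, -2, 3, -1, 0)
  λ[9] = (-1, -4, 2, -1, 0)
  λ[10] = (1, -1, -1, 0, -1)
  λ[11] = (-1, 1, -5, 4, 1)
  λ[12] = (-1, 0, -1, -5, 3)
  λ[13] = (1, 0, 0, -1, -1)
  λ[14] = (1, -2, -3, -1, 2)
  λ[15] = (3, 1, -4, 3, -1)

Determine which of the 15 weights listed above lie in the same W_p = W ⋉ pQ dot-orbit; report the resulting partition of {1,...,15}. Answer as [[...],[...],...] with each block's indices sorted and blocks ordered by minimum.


Dynkin diagram of C (from the 8 off-diagonal −1 entries): D_5.

λ_j+ρ reflected into Ā_5 (⟨·,θ^∨⟩≤5); 5-tuples as given:

  [1] (2, 0, 0, 1, 0);  [2] (1, 0, 0, 3, 0);  [3] (1, 0, 0, 3, 0);  [4] (2, 0, 0, 1, 0);  [5] (0, 1, 0, 0, 0);  [6] (2, 0, 0, 1, 0);  [7] (0, 1, 0, 0, 0);  [8] (0, 1, 0, 0, 0);  [9] (2, 1, 1, 0, 0);  [10] (2, 0, 0, 1, 0);  [11] (2, 0, 0, 1, 0);  [12] (0, 1, 0, 0, 0);  [13] (2, 1, 1, 0, 0);  [14] (2, 1, 0, 2, 0);  [15] (1, 1, 1, 1, 0)

Grouping the 15 weights by Ā_5-representative: 6 linkage classes.

[[1, 4, 6, 10, 11], [2, 3], [5, 7, 8, 12], [9, 13], [14], [15]]


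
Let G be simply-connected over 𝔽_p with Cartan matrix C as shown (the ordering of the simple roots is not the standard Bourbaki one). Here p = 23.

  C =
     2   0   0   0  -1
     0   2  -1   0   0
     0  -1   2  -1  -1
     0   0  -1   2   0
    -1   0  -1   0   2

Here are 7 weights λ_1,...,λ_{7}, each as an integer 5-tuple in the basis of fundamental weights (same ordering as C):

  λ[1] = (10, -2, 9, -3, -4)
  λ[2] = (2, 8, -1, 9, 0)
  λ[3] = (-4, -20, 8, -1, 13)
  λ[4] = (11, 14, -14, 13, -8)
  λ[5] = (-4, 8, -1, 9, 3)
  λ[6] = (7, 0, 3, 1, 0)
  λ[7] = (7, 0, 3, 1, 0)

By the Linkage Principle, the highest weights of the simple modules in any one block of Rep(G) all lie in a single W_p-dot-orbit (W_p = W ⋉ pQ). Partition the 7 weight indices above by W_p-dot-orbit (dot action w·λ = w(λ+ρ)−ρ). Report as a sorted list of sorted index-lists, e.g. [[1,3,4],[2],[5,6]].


Root system D_5: the 5×5 matrix C matches after relabeling.

Folding the 7 weights λ_j+ρ into Ā_23 (reps in the given 5-coord order):

  λ_1 → (8, 1, 4, 2, 1);  λ_2 → (3, 9, 0, 10, 0);  λ_3 → (3, 9, 0, 10, 0);  λ_4 → (8, 1, 4, 2, 1);  λ_5 → (3, 9, 0, 10, 0);  λ_6 → (8, 1, 4, 2, 1);  λ_7 → (8, 1, 4, 2, 1)

Partition of {1..7} into 2 W_23-dot-orbits:

[[1, 4, 6, 7], [2, 3, 5]]


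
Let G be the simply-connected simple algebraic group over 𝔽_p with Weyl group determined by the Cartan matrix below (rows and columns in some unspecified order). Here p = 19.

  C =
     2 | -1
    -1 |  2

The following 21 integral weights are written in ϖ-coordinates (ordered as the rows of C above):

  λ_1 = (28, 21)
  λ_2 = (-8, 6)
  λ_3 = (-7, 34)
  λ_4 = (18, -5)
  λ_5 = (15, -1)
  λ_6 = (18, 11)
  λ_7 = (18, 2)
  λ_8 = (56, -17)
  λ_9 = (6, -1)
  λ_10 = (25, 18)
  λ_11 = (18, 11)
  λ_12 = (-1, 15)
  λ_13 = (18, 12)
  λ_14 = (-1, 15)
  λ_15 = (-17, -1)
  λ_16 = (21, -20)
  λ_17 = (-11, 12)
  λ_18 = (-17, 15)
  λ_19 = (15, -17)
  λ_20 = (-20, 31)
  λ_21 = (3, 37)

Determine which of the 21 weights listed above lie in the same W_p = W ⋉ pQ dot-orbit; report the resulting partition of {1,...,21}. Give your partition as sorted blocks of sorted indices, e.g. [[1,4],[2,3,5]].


Dynkin diagram of C (from the 2 off-diagonal −1 entries): A_2.

Folding the 21 weights λ_j+ρ into Ā_19 (reps in the given 2-coord order):

  1: (10, 3) · 2: (7, 0) · 3: (10, 3) · 4: (15, 4) · 5: (16, 0) · 6: (7, 0) · 7: (16, 0) · 8: (16, 0) · 9: (7, 0) · 10: (7, 0) · 11: (7, 0) · 12: (0, 16) · 13: (6, 0) · 14: (0, 16) · 15: (0, 16) · 16: (0, 16) · 17: (10, 3) · 18: (16, 0) · 19: (0, 16) · 20: (6, 0) · 21: (15, 4)

Partition of {1..21} into 6 W_19-dot-orbits:

[[1, 3, 17], [2, 6, 9, 10, 11], [4, 21], [5, 7, 8, 18], [12, 14, 15, 16, 19], [13, 20]]
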